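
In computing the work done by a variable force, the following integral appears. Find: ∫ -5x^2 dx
Using power rule: ∫ -5x^2 dx=-5/3 x^3 + C=(-5/3)x^3 + C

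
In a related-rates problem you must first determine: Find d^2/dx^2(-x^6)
Apply power rule 2 times:
d^1: -6x^5
d^2: -30x^4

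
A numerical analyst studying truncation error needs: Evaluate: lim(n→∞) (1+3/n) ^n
This is the definition of e^3: lim(1 + 3/n)^n = e^3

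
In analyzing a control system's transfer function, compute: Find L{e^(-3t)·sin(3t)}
First shifting: L{e^(at)f(t)} = F(s-a)
L{sin(3t)} = 3/(s² + 9)
Shift: 3/((s + 3)² + 9)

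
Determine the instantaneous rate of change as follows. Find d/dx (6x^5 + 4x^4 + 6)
Power rule: d/dx(ax^n)=n·a·x^(n-1)
Term by term: 30·x^4 + 16·x^3

Answer: 30x^4 + 16x^3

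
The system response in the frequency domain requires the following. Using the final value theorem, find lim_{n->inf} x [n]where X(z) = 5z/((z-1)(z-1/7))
Final value theorem: lim x[n] = lim_{z->1} (z-1) * X(z)
(z-1) * X(z) = 5z/(z-1/7)
As z->1: 5/(1 - 1/7) = 5/(6/7) = 35/6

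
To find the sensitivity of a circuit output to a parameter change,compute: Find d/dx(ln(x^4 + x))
Chain rule: d/dx[ln(u)]=u'/u where u=x^4+x
u'=4x^3+1

Answer: (4x^3+1)/(x^4+x)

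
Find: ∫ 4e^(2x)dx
Since d/dx[e^(2x)]=2e^(2x), we get 2 e^(2x) + C

Answer: 2e^(2x) + C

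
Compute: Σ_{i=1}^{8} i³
Using formula: Σ i^3=[n(n + 1)/2]²=[8·9/2]²=1296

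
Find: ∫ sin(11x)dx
Using substitution u=11x: ∫ sin(u) du/11=-cos(u)/11+C

Answer: (-1/11)cos(11x)+C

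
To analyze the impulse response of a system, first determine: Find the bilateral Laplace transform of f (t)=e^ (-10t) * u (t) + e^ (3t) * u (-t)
For e^(-10t) * u(t): L=1/(s + 10), Re(s) > -10
For e^(3t) * u(-t): L=-1/(s-3), Re(s) < 3
Combined: F(s)=1/(s + 10) - 1/(s-3), -10 < Re(s) < 3

Answer: 1/(s + 10) - 1/(s-3), ROC: -10 < Re(s) < 3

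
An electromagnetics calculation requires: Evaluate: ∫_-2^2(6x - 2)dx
Step 1: Find antiderivative F(x) = 3x^2-2x
Step 2: F(2) - F(-2) = 8 - (16) = -8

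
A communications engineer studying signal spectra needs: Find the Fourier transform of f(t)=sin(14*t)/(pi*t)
sin(W * t)/(pi * t) = (W/pi) * sinc(W * t/pi) is the impulse response of the ideal low-pass filter with cutoff W (here W = 14).
Its Fourier transform is a rectangular function:
F(omega) = 1 for |omega| < 14, 0 otherwise

Answer: rect(omega/28) [i.e., 1 for |omega| < 14, 0 otherwise]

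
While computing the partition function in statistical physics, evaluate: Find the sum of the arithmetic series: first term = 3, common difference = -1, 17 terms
Last term: a_n=3 + (17 - 1)·-1=-13
Sum=n(a_1 + a_n)/2=17(3 + (-13))/2=-85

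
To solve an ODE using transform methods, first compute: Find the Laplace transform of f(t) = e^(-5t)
L{e^(at)}=1/(s-a)
L{e^(-5t)}=1/(s+5)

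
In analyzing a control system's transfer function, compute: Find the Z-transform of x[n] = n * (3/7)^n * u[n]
Using the property Z{n * a^n * u[n]} = az/(z-a)^2
With a = 3/7: X(z) = (3/7)z/(z - 3/7)^2, |z| > 3/7

Answer: (3/7)z/(z - 3/7)^2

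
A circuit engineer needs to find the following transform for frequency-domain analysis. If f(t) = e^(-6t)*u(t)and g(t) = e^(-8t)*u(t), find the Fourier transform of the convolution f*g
By the convolution theorem: F{f*g} = F(omega)*G(omega)
F(omega) = 1/(6+j*omega), G(omega) = 1/(8+j*omega)
F{f*g} = 1/((6+j*omega)(8+j*omega))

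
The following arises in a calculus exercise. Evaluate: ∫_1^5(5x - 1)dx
Step 1: Find antiderivative F(x)=(5/2)x^2 - x
Step 2: F(5) - F(1)=115/2 - (3/2)=56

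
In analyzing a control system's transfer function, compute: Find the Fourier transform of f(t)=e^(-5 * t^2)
The Fourier transform of a Gaussian e^(-a*t^2) is sqrt(pi/a)*e^(-omega^2/(4a)).
With a = 5: F(omega) = sqrt(pi/5)*e^(-omega^2/20)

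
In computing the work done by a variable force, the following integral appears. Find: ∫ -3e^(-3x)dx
Since d/dx[e^(-3x)] = -3e^(-3x), we get 1 e^(-3x)+C

Answer: e^(-3x)+C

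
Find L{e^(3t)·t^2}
First shifting: L{e^(at)f(t)}=F(s-a)
L{t^2}=2/s^3
Shift s → s-3: 2/(s-3)^3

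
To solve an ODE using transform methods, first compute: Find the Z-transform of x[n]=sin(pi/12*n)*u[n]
Z{sin(w0*n)*u[n]} = z*sin(w0)/(z^2 - 2z*cos(w0) + 1)
With w0 = pi/12: X(z) = z*sin(pi/12)/(z^2 - 2z*cos(pi/12) + 1)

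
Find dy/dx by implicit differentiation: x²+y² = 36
Differentiate both sides: 2x+2y·(dy/dx) = 0
Solve: dy/dx = -2x/(2y) = -x/y

Answer: dy/dx = -x/y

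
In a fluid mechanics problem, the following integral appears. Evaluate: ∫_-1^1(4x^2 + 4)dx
Step 1: Find antiderivative F(x)=(4/3)x^3+4x
Step 2: F(1) - F(-1)=16/3 - (-16/3)=32/3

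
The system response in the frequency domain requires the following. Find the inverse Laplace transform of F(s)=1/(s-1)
L^(-1){1/(s-a)}=c·e^(at)
Here a=1, c=1

Answer: e^(t)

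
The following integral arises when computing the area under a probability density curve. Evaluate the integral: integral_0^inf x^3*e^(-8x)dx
This is a Gamma integral. Substitute u = 8x (du = 8 dx):
integral_0^inf x^3*e^(-8x) dx = (1/8^4) integral_0^inf u^3*e^(-u) du
= Gamma(4)/8^4 = 3!/8^4 = 6/4096

Answer: 3/2048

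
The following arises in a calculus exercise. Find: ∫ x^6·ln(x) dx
By parts: u=ln(x), dv=x^6 dx
du=1/x dx, v=x^7/7
=x^7·ln(x)/7 - ∫ x^6/7 dx
=x^7·ln(x)/7 - x^7/49 + C

Answer: x^7(ln(x)/7 - 1/49) + C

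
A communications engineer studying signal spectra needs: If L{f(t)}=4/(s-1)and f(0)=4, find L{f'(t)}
L{f'(t)} = s·F(s) - f(0) = 4s/(s-1)-4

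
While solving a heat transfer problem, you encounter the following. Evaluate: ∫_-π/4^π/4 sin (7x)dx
Antiderivative: -cos(7x)/7
Evaluate at bounds: [-cos(7·π/4)/7] - [-cos(7·-π/4)/7]
=(-(√2/2)+(√2/2))/7=0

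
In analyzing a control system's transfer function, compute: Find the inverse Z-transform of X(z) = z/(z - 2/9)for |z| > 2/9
Standard pair: z/(z-a) <-> a^n * u[n] for causal signals
With a = 2/9: x[n] = (2/9)^n * u[n]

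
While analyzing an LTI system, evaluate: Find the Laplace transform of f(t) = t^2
L{t^n} = n!/s^(n+1)
L{t^2} = 2!/s^3 = 2/s^3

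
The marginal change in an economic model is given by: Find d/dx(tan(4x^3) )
Chain rule: d/dx[tan(u)]=sec²(u)·u' where u=4x^3
u'=12x^2

Answer: 12x^2·sec²(4x^3)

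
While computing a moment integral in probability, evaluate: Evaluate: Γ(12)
Γ(n)=(n-1)! for positive integers
Γ(12)=11!=39916800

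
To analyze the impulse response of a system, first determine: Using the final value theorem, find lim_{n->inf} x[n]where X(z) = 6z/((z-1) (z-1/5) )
Final value theorem: lim x[n]=lim_{z->1} (z-1)*X(z)
(z-1)*X(z)=6z/(z-1/5)
As z->1: 6/(1-1/5)=6/(4/5)=15/2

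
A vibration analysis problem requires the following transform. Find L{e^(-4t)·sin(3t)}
First shifting: L{e^(at)f(t)}=F(s-a)
L{sin(3t)}=3/(s²+9)
Shift: 3/((s+4)²+9)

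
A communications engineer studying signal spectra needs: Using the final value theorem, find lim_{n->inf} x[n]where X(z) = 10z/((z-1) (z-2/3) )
Final value theorem: lim x[n]=lim_{z->1} (z-1)*X(z)
(z-1)*X(z)=10z/(z-2/3)
As z->1: 10/(1-2/3)=10/(1/3)=30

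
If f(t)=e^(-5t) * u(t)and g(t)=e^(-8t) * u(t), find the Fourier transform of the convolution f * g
By the convolution theorem: F{f*g} = F(omega)*G(omega)
F(omega) = 1/(5 + j*omega), G(omega) = 1/(8 + j*omega)
F{f*g} = 1/((5 + j*omega)(8 + j*omega))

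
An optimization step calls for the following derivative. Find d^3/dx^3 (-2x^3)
Apply power rule 3 times:
d^1: -6x^2
d^2: -12x
d^3: -12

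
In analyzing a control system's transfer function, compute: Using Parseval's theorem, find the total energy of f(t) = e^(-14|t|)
Parseval's theorem: E = integral |f(t)|^2 dt = (1/2pi) integral |F(omega)|^2 domega
E = integral_{-inf}^{inf} e^(-28|t|) dt = 2*integral_0^inf e^(-28t) dt = 2/(2*14) = 1/14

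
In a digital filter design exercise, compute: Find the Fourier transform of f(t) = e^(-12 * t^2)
The Fourier transform of a Gaussian e^(-a * t^2) is sqrt(pi/a) * e^(-omega^2/(4a)).
With a = 12: F(omega) = sqrt(pi/12) * e^(-omega^2/48)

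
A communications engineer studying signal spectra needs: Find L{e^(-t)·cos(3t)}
First shifting: L{e^(at)f(t)} = F(s-a)
L{cos(3t)} = s/(s² + 9)
Shift: (s + 1)/((s + 1)² + 9)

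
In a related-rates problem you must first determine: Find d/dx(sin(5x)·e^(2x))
Product rule: (fg)' = f'g+fg'
f = sin(5x), f' = 5·cos(5x)
g = e^(2x), g' = 2·e^(2x)

Answer: 5·cos(5x)·e^(2x)+2·sin(5x)·e^(2x)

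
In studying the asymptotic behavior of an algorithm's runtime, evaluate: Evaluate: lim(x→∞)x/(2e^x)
Apply L'Hôpital 1 times (∞/∞ each time):
Eventually get 1!/(2e^x) → 0

Answer: 0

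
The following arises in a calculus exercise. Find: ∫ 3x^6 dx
Using power rule: ∫ 3x^6 dx=3/7 x^7+C=(3/7)x^7+C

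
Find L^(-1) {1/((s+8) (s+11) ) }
Partial fractions: 1/((s+8)(s+11))=A/(s+8)+B/(s+11)
Cover-up: A=1/(s+11)|_{s=-8}=1/3; B=1/(s+8)|_{s=-11}=-1/3
L^(-1)=(1/3)e^(-8t) - (1/3)e^(-11t)

Answer: (1/3)(e^(-8t) - e^(-11t))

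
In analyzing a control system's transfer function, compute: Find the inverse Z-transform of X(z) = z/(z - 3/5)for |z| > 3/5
Standard pair: z/(z-a) <-> a^n*u[n] for causal signals
With a=3/5: x[n]=(3/5)^n*u[n]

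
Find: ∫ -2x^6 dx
Using power rule: ∫ -2x^6 dx=-2/7 x^7+C=(-2/7)x^7+C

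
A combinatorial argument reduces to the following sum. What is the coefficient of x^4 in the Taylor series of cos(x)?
cos(x) = Σ (-1)^k x^(2k)/(2k)!
For x^4: (-1)^2/4! = 1/24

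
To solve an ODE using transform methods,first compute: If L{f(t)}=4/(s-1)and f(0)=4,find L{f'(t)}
L{f'(t)}=s·F(s) - f(0)=4s/(s-1)-4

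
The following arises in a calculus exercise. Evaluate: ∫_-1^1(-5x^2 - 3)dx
Step 1: Find antiderivative F(x)=(-5/3)x^3 - 3x
Step 2: F(1) - F(-1)=-14/3 - (14/3)=-28/3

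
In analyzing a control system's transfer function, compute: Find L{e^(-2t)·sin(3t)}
First shifting: L{e^(at)f(t)}=F(s-a)
L{sin(3t)}=3/(s² + 9)
Shift: 3/((s + 2)² + 9)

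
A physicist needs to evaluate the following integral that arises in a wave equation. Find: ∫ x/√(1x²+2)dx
Let u = x²+2, du = 2x dx
∫ (1/2)·u^(-1/2) du = √u+C

Answer: √(x²+2)+C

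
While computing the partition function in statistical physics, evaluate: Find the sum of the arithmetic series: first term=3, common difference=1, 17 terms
Last term: a_n = 3 + (17 - 1)·1 = 19
Sum = n(a_1 + a_n)/2 = 17(3 + 19)/2 = 187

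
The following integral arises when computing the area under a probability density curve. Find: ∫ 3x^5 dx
Using power rule: ∫ 3x^5 dx=3/6 x^6 + C=(1/2)x^6 + C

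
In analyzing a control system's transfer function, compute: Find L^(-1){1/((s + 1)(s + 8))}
Partial fractions: 1/((s+1)(s+8))=A/(s+1)+B/(s+8)
Cover-up: A=1/(s+8)|_{s=-1}=1/7; B=1/(s+1)|_{s=-8}=-1/7
L^(-1)=(1/7)e^(-t) - (1/7)e^(-8t)

Answer: (1/7)(e^(-t) - e^(-8t))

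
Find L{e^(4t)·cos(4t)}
First shifting: L{e^(at)f(t)}=F(s-a)
L{cos(4t)}=s/(s²+16)
Shift: (s-4)/((s-4)²+16)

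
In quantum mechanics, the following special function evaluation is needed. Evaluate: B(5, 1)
B(x,y)=Γ(x)Γ(y)/Γ(x+y)=(x-1)!(y-1)!/(x+y-1)!
B(5,1)=4!·0!/5!=1/5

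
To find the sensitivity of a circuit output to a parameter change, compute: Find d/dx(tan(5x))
Chain rule: d/dx[tan(u)] = sec²(u)·u' where u = 5x
u' = 5

Answer: 5·sec²(5x)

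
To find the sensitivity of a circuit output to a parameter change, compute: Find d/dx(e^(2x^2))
Chain rule: d/dx[e^u]=e^u · u' where u=2x^2
u'=4x

Answer: 4x·e^(2x^2)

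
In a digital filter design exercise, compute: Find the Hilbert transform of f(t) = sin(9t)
The Hilbert transform shifts each frequency component by -pi/2.
H{sin(wt)}=-cos(wt)
With w=9: H{sin(9t)}=-cos(9t)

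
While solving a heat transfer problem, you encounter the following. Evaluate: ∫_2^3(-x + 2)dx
Step 1: Find antiderivative F(x)=(-1/2)x^2 + 2x
Step 2: F(3) - F(2)=3/2 - (2)=-1/2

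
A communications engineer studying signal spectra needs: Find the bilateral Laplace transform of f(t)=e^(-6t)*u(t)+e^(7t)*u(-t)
For e^(-6t) * u(t): L = 1/(s+6), Re(s) > -6
For e^(7t) * u(-t): L = -1/(s-7), Re(s) < 7
Combined: F(s) = 1/(s+6)-1/(s-7), -6 < Re(s) < 7

Answer: 1/(s+6)-1/(s-7), ROC: -6 < Re(s) < 7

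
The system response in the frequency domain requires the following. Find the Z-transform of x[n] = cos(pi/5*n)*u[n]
Z{cos(w0*n)*u[n]}=z(z - cos(w0))/(z^2 - 2z*cos(w0) + 1)
With w0=pi/5: X(z)=z(z - cos(pi/5))/(z^2 - 2z*cos(pi/5) + 1)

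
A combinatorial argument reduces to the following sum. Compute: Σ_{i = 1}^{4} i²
Using formula: Σ i^2=n(n+1)(2n+1)/6=4·5·9/6=30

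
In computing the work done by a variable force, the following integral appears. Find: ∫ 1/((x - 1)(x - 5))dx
Partial fractions: 1/((x-1)(x-5))=A/(x-1)+B/(x-5)
A=-1/4, B=1/4
∫ [-1/4· 1/(x-1)+1/4· 1/(x-5)] dx
=(1/4)[ln|x-5| - ln|x-1|]+C

Answer: (1/4)·ln|(x-5)/(x-1)|+C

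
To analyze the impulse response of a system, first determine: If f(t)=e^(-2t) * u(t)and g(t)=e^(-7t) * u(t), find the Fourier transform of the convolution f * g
By the convolution theorem: F{f*g} = F(omega)*G(omega)
F(omega) = 1/(2 + j*omega), G(omega) = 1/(7 + j*omega)
F{f*g} = 1/((2 + j*omega)(7 + j*omega))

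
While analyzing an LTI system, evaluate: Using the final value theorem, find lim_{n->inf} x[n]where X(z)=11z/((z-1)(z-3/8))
Final value theorem: lim x[n] = lim_{z->1} (z-1) * X(z)
(z-1) * X(z) = 11z/(z-3/8)
As z->1: 11/(1-3/8) = 11/(5/8) = 88/5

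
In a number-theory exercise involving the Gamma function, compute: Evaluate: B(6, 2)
B(x,y)=Γ(x)Γ(y)/Γ(x + y)=(x-1)!(y-1)!/(x + y-1)!
B(6,2)=5!·1!/7!=1/42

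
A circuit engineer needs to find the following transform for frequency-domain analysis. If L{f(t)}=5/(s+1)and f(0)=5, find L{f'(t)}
L{f'(t)} = s·F(s) - f(0) = 5s/(s + 1) - 5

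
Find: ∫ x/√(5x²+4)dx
Let u=5x²+4, du=10x dx
∫ (1/10)·u^(-1/2) du=√u/5+C

Answer: √(5x²+4)/5+C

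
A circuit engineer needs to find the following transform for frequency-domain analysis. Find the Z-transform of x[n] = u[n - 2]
Using the time-shift property: Z{u[n-2]}=z^(-2) * z/(z-1)
=z^(-1)/(z-1)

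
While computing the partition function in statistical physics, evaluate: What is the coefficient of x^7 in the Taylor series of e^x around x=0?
Taylor series of e^x = Σ x^n/n!
Coefficient of x^7 = 1/7! = 1/5040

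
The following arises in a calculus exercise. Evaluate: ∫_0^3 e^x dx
Antiderivative: e^x
Evaluate: (e^3 - 1)

Answer: e^3 - 1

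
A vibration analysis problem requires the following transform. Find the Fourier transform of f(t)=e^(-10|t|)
Using the standard pair: F{e^(-a|t|)} = 2a/(a^2+omega^2)
With a = 10: F(omega) = 20/(100+omega^2)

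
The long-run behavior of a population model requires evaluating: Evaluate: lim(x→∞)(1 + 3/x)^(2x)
Rewrite as [(1+3/x)^x]^2.
lim(1+3/x)^x=e^3, so limit=(e^3)^2=e^6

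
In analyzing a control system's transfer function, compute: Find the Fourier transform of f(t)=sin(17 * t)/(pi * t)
sin(W * t)/(pi * t) = (W/pi) * sinc(W * t/pi) is the impulse response of the ideal low-pass filter with cutoff W (here W = 17).
Its Fourier transform is a rectangular function:
F(omega) = 1 for |omega| < 17, 0 otherwise

Answer: rect(omega/34) [i.e., 1 for |omega| < 17, 0 otherwise]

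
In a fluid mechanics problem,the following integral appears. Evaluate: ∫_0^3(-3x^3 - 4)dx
Step 1: Find antiderivative F(x)=(-3/4)x^4 - 4x
Step 2: F(3) - F(0)=-291/4 - (0)=-291/4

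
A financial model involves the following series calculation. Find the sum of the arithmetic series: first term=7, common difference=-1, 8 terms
Last term: a_n = 7+(8-1)·-1 = 0
Sum = n(a_1+a_n)/2 = 8(7+0)/2 = 28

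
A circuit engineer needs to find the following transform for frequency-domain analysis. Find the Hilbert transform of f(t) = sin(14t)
The Hilbert transform shifts each frequency component by -pi/2.
H{sin(wt)} = -cos(wt)
With w = 14: H{sin(14t)} = -cos(14t)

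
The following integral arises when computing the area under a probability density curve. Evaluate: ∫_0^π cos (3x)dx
Antiderivative: sin(3x)/3
Evaluate at bounds: [sin(3·π)/3] - [sin(3·0)/3]
=((0) - (0))/3=0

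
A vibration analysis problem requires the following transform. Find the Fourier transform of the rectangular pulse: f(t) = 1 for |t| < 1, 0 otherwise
F(omega)=integral from -1 to 1 of e^(-j * omega * t) dt
=2 * sin(1 * omega)/omega=2 * sinc(1 * omega/pi)

Answer: 2 * sin(1 * omega)/omega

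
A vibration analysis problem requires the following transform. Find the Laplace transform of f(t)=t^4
L{t^n}=n!/s^(n + 1)
L{t^4}=4!/s^5=24/s^5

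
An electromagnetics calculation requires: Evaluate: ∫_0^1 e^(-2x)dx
Antiderivative: (1/(-2))e^(-2x)
Evaluate: (1/(-2))(e^-2 - 1)

Answer: (e^-2 - 1)/(-2)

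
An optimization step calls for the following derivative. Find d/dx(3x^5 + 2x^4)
Power rule: d/dx(ax^n) = n·a·x^(n-1)
Term by term: 15·x^4+8·x^3

Answer: 15x^4+8x^3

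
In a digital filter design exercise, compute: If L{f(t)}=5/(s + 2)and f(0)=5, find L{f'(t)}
L{f'(t)} = s·F(s) - f(0) = 5s/(s+2)-5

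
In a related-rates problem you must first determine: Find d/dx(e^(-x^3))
Chain rule: d/dx[e^u] = e^u · u' where u = -x^3
u' = -3x^2

Answer: -3x^2·e^(-x^3)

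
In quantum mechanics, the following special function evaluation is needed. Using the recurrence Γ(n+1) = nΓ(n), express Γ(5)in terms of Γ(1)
Γ(5)=4Γ(4)=4·3Γ(3)=...=4!·Γ(1)=24·Γ(1)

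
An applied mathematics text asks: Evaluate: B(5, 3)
B(x,y) = Γ(x)Γ(y)/Γ(x + y) = (x-1)!(y-1)!/(x + y-1)!
B(5,3) = 4!·2!/7! = 1/105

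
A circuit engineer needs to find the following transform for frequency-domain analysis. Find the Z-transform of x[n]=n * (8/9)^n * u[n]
Using the property Z{n * a^n * u[n]} = az/(z-a)^2
With a = 8/9: X(z) = (8/9)z/(z - 8/9)^2, |z| > 8/9

Answer: (8/9)z/(z - 8/9)^2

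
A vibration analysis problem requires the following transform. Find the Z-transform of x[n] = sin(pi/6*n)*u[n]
Z{sin(w0*n)*u[n]}=z*sin(w0)/(z^2-2z*cos(w0)+1)
With w0=pi/6: X(z)=z*sin(pi/6)/(z^2-2z*cos(pi/6)+1)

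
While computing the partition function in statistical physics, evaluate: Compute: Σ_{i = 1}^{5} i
Using formula: Σ i^1 = n(n + 1)/2 = 5·6/2 = 15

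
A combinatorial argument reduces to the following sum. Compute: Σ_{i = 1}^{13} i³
Using formula: Σ i^3=[n(n + 1)/2]²=[13·14/2]²=8281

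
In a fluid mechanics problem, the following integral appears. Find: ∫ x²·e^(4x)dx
Integration by parts twice:
First: u = x², dv = e^(4x) dx => x²e^(4x)/4 - (2/4)∫ xe^(4x) dx
Second (∫ xe^(4x) dx): xe^(4x)/4 - e^(4x)/16
Combining: e^(4x)(x²/4-2x/16+2/64)+C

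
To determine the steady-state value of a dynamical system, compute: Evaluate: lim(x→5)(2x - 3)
Polynomial is continuous, so substitute x=5:
2·5-3=7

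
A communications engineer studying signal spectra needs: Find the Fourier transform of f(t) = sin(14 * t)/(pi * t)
sin(W * t)/(pi * t)=(W/pi) * sinc(W * t/pi) is the impulse response of the ideal low-pass filter with cutoff W (here W=14).
Its Fourier transform is a rectangular function:
F(omega)=1 for |omega| < 14, 0 otherwise

Answer: rect(omega/28) [i.e., 1 for |omega| < 14, 0 otherwise]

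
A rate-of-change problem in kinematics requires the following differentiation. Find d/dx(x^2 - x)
Power rule: d/dx(ax^n) = n·a·x^(n-1)
Term by term: 2·x - 1

Answer: 2x - 1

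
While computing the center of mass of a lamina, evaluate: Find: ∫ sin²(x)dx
Using identity sin²(u) = (1 - cos(2u))/2:
∫ (1 - cos(2x))/2 dx = x/2 - sin(2x)/4 + C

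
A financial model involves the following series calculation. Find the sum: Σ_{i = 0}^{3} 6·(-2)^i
Geometric series: S=a(1 - r^n)/(1 - r)
a=6, r=-2, n=4
S=6(1 - 16)/3=-30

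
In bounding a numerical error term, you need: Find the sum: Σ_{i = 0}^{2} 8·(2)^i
Geometric series: S = a(1 - r^n)/(1 - r)
a = 8, r = 2, n = 3
S = 8(1-8)/-1 = 56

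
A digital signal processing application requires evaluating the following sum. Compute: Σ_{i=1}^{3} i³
Using formula: Σ i^3=[n(n + 1)/2]²=[3·4/2]²=36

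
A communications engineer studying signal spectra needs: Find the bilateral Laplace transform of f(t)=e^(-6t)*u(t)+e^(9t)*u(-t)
For e^(-6t) * u(t): L = 1/(s + 6), Re(s) > -6
For e^(9t) * u(-t): L = -1/(s-9), Re(s) < 9
Combined: F(s) = 1/(s + 6) - 1/(s-9), -6 < Re(s) < 9

Answer: 1/(s + 6) - 1/(s-9), ROC: -6 < Re(s) < 9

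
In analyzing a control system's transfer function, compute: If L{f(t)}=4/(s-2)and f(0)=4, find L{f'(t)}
L{f'(t)} = s·F(s) - f(0) = 4s/(s-2)-4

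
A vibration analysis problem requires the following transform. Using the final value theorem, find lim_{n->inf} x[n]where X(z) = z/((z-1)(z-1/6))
Final value theorem: lim x[n] = lim_{z->1} (z-1) * X(z)
(z-1) * X(z) = z/(z-1/6)
As z->1: 1/(1 - 1/6) = 1/(5/6) = 6/5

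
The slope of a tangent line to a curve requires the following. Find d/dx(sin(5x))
Chain rule: d/dx[sin(u)]=cos(u)·u' where u=5x
u'=5

Answer: 5·cos(5x)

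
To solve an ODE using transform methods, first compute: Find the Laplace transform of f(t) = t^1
L{t^n}=n!/s^(n + 1)
L{t^1}=1!/s^2=1/s^2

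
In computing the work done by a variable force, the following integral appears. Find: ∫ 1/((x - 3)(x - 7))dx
Partial fractions: 1/((x-3)(x-7)) = A/(x-3) + B/(x-7)
A = -1/4, B = 1/4
∫ [-1/4· 1/(x-3) + 1/4· 1/(x-7)] dx
= (1/4)[ln|x-7| - ln|x-3|] + C

Answer: (1/4)·ln|(x-7)/(x-3)| + C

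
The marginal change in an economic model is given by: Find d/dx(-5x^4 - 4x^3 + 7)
Power rule: d/dx(ax^n) = n·a·x^(n-1)
Term by term: -20·x^3-12·x^2

Answer: -20x^3-12x^2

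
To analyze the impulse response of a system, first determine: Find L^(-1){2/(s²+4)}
L^(-1){w/(s² + w²)}=sin(wt)
Here w=2

Answer: sin(2t)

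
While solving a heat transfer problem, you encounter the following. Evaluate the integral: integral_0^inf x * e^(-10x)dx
This is a Gamma integral. Substitute u = 10x (du = 10 dx):
integral_0^inf x * e^(-10x) dx = (1/10^2) integral_0^inf u^1 * e^(-u) du
= Gamma(2)/10^2 = 1!/10^2 = 1/100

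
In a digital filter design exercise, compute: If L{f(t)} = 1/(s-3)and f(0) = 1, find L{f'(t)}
L{f'(t)} = s·F(s) - f(0) = s/(s-3) - 1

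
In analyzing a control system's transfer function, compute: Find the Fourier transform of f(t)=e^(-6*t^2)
The Fourier transform of a Gaussian e^(-a * t^2) is sqrt(pi/a) * e^(-omega^2/(4a)).
With a=6: F(omega)=sqrt(pi/6) * e^(-omega^2/24)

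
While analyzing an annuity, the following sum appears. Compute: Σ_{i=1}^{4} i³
Using formula: Σ i^3 = [n(n+1)/2]² = [4·5/2]² = 100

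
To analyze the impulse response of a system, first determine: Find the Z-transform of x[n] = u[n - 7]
Using the time-shift property: Z{u[n-7]}=z^(-7) * z/(z-1)
=z^(-6)/(z-1)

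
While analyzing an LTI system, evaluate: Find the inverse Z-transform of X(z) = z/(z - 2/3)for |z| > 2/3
Standard pair: z/(z-a) <-> a^n*u[n] for causal signals
With a = 2/3: x[n] = (2/3)^n*u[n]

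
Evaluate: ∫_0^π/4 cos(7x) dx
Antiderivative: sin(7x)/7
Evaluate at bounds: [sin(7·π/4)/7] - [sin(7·0)/7]
=((-√2/2) - (0))/7=-√2/14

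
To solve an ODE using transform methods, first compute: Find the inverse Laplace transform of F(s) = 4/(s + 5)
L^(-1){4/(s-a)} = c·e^(at)
Here a = -5, c = 4

Answer: 4e^(-5t)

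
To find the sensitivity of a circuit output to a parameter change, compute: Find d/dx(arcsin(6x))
d/dx[arcsin(u)]=u'/√(1-u²), u=6x, u'=6

Answer: 6/√(1-36x²)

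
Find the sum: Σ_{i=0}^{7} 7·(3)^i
Geometric series: S = a(1 - r^n)/(1 - r)
a = 7, r = 3, n = 8
S = 7(1 - 6561)/-2 = 22960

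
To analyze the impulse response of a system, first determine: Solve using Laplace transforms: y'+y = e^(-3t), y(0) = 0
Take L: sY - 0+Y=1/(s+3)
Y(s+1)=1/(s+3)+0
Y=1/((s+3)(s+1))+0/(s+1)
Partial fractions: 1/((s+3)(s+1))=-(1/2)/(s+3)+(1/2)/(s+1)
So Y=-(1/2)/(s+3)+(1/2)/(s+1)
Inverse Laplace transform (L^(-1){1/(s+3)}=e^(-3t), L^(-1){1/(s+1)}=e^(-t)):

Answer: y(t)=(-1/2)·e^(-3t)+(1/2)·e^(-t)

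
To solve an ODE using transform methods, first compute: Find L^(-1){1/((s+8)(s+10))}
Partial fractions: 1/((s + 8)(s + 10)) = A/(s + 8) + B/(s + 10)
Cover-up: A = 1/(s + 10)|_{s = -8} = 1/2; B = 1/(s + 8)|_{s = -10} = -1/2
L^(-1) = (1/2)e^(-8t) - (1/2)e^(-10t)

Answer: (1/2)(e^(-8t) - e^(-10t))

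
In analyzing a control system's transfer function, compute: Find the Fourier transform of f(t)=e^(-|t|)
Using the standard pair: F{e^(-a|t|)} = 2a/(a^2+omega^2)
With a = 1: F(omega) = 2/(1+omega^2)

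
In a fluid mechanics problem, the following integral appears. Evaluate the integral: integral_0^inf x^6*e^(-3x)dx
This is a Gamma integral. Substitute u=3x (du=3 dx):
integral_0^inf x^6*e^(-3x) dx=(1/3^7) integral_0^inf u^6*e^(-u) du
=Gamma(7)/3^7=6!/3^7=720/2187

Answer: 80/243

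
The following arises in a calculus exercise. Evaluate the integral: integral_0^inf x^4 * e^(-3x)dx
This is a Gamma integral. Substitute u = 3x (du = 3 dx):
integral_0^inf x^4*e^(-3x) dx = (1/3^5) integral_0^inf u^4*e^(-u) du
= Gamma(5)/3^5 = 4!/3^5 = 24/243

Answer: 8/81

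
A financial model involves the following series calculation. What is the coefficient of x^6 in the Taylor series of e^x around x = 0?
Taylor series of e^x=Σ x^n/n!
Coefficient of x^6=1/6!=1/720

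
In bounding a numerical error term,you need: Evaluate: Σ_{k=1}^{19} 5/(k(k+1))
Partial fractions: 5/(k(k+1))=5/k - 5/(k+1)
Telescoping sum: 5(1-1/20)=5·19/20

Answer: 19/4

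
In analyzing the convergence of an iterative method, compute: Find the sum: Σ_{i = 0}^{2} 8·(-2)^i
Geometric series: S=a(1 - r^n)/(1 - r)
a=8, r=-2, n=3
S=8(1+8)/3=24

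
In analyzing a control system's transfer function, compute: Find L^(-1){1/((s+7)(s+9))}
Partial fractions: 1/((s + 7)(s + 9))=A/(s + 7) + B/(s + 9)
Cover-up: A=1/(s + 9)|_{s=-7}=1/2; B=1/(s + 7)|_{s=-9}=-1/2
L^(-1)=(1/2)e^(-7t) - (1/2)e^(-9t)

Answer: (1/2)(e^(-7t) - e^(-9t))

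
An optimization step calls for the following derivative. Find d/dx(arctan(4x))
d/dx[arctan(u)] = u'/(1 + u²), u = 4x, u' = 4

Answer: 4/(1 + 16x²)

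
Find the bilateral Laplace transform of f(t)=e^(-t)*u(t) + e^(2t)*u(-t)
For e^(-t) * u(t): L = 1/(s + 1), Re(s) > -1
For e^(2t) * u(-t): L = -1/(s-2), Re(s) < 2
Combined: F(s) = 1/(s + 1) - 1/(s-2), -1 < Re(s) < 2

Answer: 1/(s + 1) - 1/(s-2), ROC: -1 < Re(s) < 2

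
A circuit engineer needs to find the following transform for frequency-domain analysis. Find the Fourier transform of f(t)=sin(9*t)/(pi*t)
sin(W * t)/(pi * t) = (W/pi) * sinc(W * t/pi) is the impulse response of the ideal low-pass filter with cutoff W (here W = 9).
Its Fourier transform is a rectangular function:
F(omega) = 1 for |omega| < 9, 0 otherwise

Answer: rect(omega/18) [i.e., 1 for |omega| < 9, 0 otherwise]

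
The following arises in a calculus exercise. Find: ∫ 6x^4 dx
Using power rule: ∫ 6x^4 dx = 6/5 x^5+C = (6/5)x^5+C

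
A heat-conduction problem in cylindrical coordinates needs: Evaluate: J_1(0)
J_n(0) = 0 for all n > 0 (Bessel function of first kind)
J_1(0) = 0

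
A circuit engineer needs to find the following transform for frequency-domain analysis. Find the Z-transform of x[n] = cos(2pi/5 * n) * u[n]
Z{cos(w0*n)*u[n]}=z(z - cos(w0))/(z^2-2z*cos(w0)+1)
With w0=2pi/5: X(z)=z(z - cos(2pi/5))/(z^2-2z*cos(2pi/5)+1)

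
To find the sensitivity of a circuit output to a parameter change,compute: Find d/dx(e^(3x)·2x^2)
Product rule: (fg)' = f'g+fg'
f = e^(3x), f' = 3·e^(3x)
g = 2x^2, g' = 4x

Answer: 6·e^(3x)·x^2+4·e^(3x)·x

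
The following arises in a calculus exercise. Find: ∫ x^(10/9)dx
Power rule: ∫ x^(10/9) dx = x^(19/9)/(19/9)+C

Answer: (9/19)·x^(19/9)+C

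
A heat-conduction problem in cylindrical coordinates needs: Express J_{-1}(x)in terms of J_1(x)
For integer n: J_{-n}(x)=(-1)^n J_n(x)
With n=1: J_{-1}(x)=(-1)^1 J_1(x)=-J_1(x)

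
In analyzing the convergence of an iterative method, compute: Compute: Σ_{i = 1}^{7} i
Using formula: Σ i^1 = n(n + 1)/2 = 7·8/2 = 28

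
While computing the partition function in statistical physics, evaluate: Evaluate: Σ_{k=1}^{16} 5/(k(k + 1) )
Partial fractions: 5/(k(k+1))=5/k - 5/(k+1)
Telescoping sum: 5(1-1/17)=5·16/17

Answer: 80/17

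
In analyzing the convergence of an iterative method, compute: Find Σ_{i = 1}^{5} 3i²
=3·n(n + 1)(2n + 1)/6=3·5·6·11/6=165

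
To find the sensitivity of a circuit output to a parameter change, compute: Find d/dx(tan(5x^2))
Chain rule: d/dx[tan(u)]=sec²(u)·u' where u=5x^2
u'=10x

Answer: 10x·sec²(5x^2)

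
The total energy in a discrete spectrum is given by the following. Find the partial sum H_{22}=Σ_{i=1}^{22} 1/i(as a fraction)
H_22 = 1+1/2+1/3+...+1/22
= 19093197/5173168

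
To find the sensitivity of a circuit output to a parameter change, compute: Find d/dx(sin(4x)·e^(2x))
Product rule: (fg)'=f'g+fg'
f=sin(4x), f'=4·cos(4x)
g=e^(2x), g'=2·e^(2x)

Answer: 4·cos(4x)·e^(2x)+2·sin(4x)·e^(2x)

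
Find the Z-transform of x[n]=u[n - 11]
Using the time-shift property: Z{u[n-11]}=z^(-11)*z/(z-1)
=z^(-10)/(z-1)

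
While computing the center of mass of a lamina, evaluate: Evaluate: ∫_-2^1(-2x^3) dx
Step 1: Find antiderivative F(x) = (-1/2)x^4
Step 2: F(1) - F(-2) = -1/2 - (-8) = 15/2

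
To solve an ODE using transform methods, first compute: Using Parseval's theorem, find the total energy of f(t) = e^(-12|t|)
Parseval's theorem: E = integral |f(t)|^2 dt = (1/2pi) integral |F(omega)|^2 domega
E = integral_{-inf}^{inf} e^(-24|t|) dt = 2 * integral_0^inf e^(-24t) dt = 2/(2 * 12) = 1/12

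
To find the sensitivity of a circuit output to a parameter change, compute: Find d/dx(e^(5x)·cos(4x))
Product rule: (fg)' = f'g+fg'
f = e^(5x), f' = 5·e^(5x)
g = cos(4x), g' = -4·sin(4x)

Answer: 5·e^(5x)·cos(4x)-4·e^(5x)·sin(4x)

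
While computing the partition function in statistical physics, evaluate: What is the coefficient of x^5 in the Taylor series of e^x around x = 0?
Taylor series of e^x = Σ x^n/n!
Coefficient of x^5 = 1/5! = 1/120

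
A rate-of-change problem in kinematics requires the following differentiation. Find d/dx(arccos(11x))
d/dx[arccos(u)] = -u'/√(1-u²), u = 11x, u' = 11

Answer: -11/√(1 - 121x²)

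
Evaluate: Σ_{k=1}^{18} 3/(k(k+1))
Partial fractions: 3/(k(k+1))=3/k - 3/(k+1)
Telescoping sum: 3(1-1/19)=3·18/19

Answer: 54/19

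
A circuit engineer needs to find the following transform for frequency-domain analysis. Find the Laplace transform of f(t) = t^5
L{t^n} = n!/s^(n+1)
L{t^5} = 5!/s^6 = 120/s^6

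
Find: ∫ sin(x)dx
Using standard integral: ∫ sin(x) dx=-cos(x)+C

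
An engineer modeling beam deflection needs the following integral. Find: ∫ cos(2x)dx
Using substitution u=2x: ∫ cos(u) du/2=sin(u)/2+C

Answer: (1/2)sin(2x)+C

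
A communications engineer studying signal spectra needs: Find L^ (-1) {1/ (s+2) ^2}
L^(-1){1/(s-a)^n} = t^(n-1)·e^(at)/(n-1)!
Here a = -2, n = 2: t^1·e^(-2t)/1

Answer: t·e^(-2t)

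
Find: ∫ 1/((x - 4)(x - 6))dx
Partial fractions: 1/((x-4)(x-6))=A/(x-4) + B/(x-6)
A=-1/2, B=1/2
∫ [-1/2· 1/(x-4) + 1/2· 1/(x-6)] dx
=(1/2)[ln|x-6| - ln|x-4|] + C

Answer: (1/2)·ln|(x-6)/(x-4)| + C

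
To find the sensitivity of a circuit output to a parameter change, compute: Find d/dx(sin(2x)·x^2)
Product rule: (fg)'=f'g+fg'
f=sin(2x), f'=2·cos(2x)
g=x^2, g'=2x

Answer: 2·cos(2x)·x^2+2·sin(2x)·x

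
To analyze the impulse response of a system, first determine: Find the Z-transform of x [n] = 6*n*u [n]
Z{n * u[n]}=z/(z-1)^2
By linearity: Z{6 * n * u[n]}=6z/(z-1)^2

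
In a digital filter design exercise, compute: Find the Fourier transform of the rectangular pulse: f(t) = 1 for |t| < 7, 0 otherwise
F(omega) = integral from -7 to 7 of e^(-j * omega * t) dt
= 2 * sin(7 * omega)/omega = 14 * sinc(7 * omega/pi)

Answer: 2 * sin(7 * omega)/omega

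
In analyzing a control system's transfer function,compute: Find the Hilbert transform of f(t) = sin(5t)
The Hilbert transform shifts each frequency component by -pi/2.
H{sin(wt)} = -cos(wt)
With w = 5: H{sin(5t)} = -cos(5t)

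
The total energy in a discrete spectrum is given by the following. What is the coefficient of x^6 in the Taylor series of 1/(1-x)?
1/(1-x) = Σ x^n for |x|<1
All coefficients are 1

Answer: 1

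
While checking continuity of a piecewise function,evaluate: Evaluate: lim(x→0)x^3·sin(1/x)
Squeeze theorem: -|x^3| ≤ x^3·sin(1/x) ≤ |x^3|
Since x^3 → 0 as x → 0, by squeeze theorem the limit is 0

Answer: 0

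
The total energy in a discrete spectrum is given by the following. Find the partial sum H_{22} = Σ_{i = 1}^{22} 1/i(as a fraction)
H_22=1 + 1/2 + 1/3 + ... + 1/22
=19093197/5173168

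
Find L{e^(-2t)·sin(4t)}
First shifting: L{e^(at)f(t)} = F(s-a)
L{sin(4t)} = 4/(s²+16)
Shift: 4/((s+2)²+16)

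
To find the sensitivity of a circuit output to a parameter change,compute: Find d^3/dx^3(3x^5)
Apply power rule 3 times:
d^1: 15x^4
d^2: 60x^3
d^3: 180x^2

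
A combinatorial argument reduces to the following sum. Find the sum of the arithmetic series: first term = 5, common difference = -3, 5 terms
Last term: a_n = 5 + (5 - 1)·-3 = -7
Sum = n(a_1 + a_n)/2 = 5(5 + (-7))/2 = -5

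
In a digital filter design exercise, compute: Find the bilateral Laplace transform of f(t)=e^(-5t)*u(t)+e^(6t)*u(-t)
For e^(-5t)*u(t): L = 1/(s + 5), Re(s) > -5
For e^(6t)*u(-t): L = -1/(s-6), Re(s) < 6
Combined: F(s) = 1/(s + 5) - 1/(s-6), -5 < Re(s) < 6

Answer: 1/(s + 5) - 1/(s-6), ROC: -5 < Re(s) < 6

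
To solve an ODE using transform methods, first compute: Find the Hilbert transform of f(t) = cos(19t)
The Hilbert transform shifts each frequency component by -pi/2.
H{cos(wt)}=sin(wt)
With w=19: H{cos(19t)}=sin(19t)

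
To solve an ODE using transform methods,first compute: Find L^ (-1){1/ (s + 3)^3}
L^(-1){1/(s-a)^n}=t^(n-1)·e^(at)/(n-1)!
Here a=-3, n=3: t^2·e^(-3t)/2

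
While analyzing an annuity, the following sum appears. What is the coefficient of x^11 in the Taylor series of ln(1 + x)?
ln(1 + x)=Σ (-1)^(n + 1) x^n/n
Coefficient of x^11=(-1)^12/11=1/11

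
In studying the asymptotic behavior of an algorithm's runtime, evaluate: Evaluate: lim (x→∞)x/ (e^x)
Apply L'Hôpital 1 times (∞/∞ each time):
Eventually get 1!/(e^x) → 0

Answer: 0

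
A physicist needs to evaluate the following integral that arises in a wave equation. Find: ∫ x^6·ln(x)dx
By parts: u=ln(x), dv=x^6 dx
du=1/x dx, v=x^7/7
=x^7·ln(x)/7 - ∫ x^6/7 dx
=x^7·ln(x)/7 - x^7/49 + C

Answer: x^7(ln(x)/7 - 1/49) + C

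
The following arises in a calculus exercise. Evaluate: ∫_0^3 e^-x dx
Antiderivative: -e^-x
Evaluate: -(e^-3 - 1)

Answer: (e^-3 - 1)/(-1)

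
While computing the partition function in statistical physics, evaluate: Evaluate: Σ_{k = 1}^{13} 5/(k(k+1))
Partial fractions: 5/(k(k + 1)) = 5/k - 5/(k + 1)
Telescoping sum: 5(1 - 1/14) = 5·13/14

Answer: 65/14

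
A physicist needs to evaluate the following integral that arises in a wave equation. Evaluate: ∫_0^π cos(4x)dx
Antiderivative: sin(4x)/4
Evaluate at bounds: [sin(4·π)/4] - [sin(4·0)/4]
=((0) - (0))/4=0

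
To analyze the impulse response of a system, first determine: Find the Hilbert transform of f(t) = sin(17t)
The Hilbert transform shifts each frequency component by -pi/2.
H{sin(wt)} = -cos(wt)
With w = 17: H{sin(17t)} = -cos(17t)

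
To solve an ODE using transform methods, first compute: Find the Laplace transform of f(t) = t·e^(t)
L{t·e^(at)} = 1/(s-a)²
L{t·e^(t)} = 1/(s-1)²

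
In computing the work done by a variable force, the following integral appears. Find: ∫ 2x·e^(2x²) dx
Let u=2x², du=4x dx
∫ (1/2)e^u du=e^u/2 + C

Answer: e^(2x²)/2 + C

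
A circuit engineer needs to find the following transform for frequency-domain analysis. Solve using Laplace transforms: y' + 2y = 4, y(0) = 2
Take L of both sides: sY(s)-2+2Y(s) = 4/s
Y(s)(s+2) = 4/s+2
Y(s) = 4/(s(s+2))+2/(s+2)
Partial fractions: 4/(s(s+2)) = 2/s - 2/(s+2)
So Y(s) = 2/s
Inverse transform (L^(-1){1/s} = 1, L^(-1){1/(s+2)} = e^(-2t)):

Answer: y(t) = 2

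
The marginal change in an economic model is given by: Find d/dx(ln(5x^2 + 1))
Chain rule: d/dx[ln(u)]=u'/u where u=5x^2+1
u'=10x

Answer: (10x)/(5x^2+1)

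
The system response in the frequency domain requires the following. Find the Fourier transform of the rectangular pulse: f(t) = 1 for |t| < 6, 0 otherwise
F(omega) = integral from -6 to 6 of e^(-j * omega * t) dt
= 2 * sin(6 * omega)/omega = 12 * sinc(6 * omega/pi)

Answer: 2 * sin(6 * omega)/omega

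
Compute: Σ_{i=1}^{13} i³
Using formula: Σ i^3=[n(n+1)/2]²=[13·14/2]²=8281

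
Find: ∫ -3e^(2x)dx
Since d/dx[e^(2x)]=2e^(2x), we get -3/2 e^(2x)+C

Answer: (-3/2)e^(2x)+C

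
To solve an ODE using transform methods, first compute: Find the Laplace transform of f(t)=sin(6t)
L{sin(wt)}=w/(s²+w²)
L{sin(6t)}=6/(s²+36)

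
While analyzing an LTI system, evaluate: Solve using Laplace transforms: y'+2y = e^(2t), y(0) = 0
Take L: sY - 0 + 2Y = 1/(s-2)
Y(s + 2) = 1/(s-2) + 0
Y = 1/((s-2)(s + 2)) + 0/(s + 2)
Partial fractions: 1/((s-2)(s + 2)) = (1/4)/(s-2) - (1/4)/(s + 2)
So Y = (1/4)/(s-2) - (1/4)/(s + 2)
Inverse Laplace transform (L^(-1){1/(s-2)} = e^(2t), L^(-1){1/(s + 2)} = e^(-2t)):

Answer: y(t) = (1/4)·e^(2t) - (1/4)·e^(-2t)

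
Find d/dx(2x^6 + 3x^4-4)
Power rule: d/dx(ax^n)=n·a·x^(n-1)
Term by term: 12·x^5 + 12·x^3

Answer: 12x^5 + 12x^3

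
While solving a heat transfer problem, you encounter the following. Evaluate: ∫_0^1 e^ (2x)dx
Antiderivative: (1/2)e^(2x)
Evaluate: (1/2)(e^2-1)

Answer: (e^2-1)/2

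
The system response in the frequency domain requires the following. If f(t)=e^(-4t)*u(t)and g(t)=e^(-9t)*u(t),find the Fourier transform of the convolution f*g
By the convolution theorem: F{f * g}=F(omega) * G(omega)
F(omega)=1/(4+j * omega), G(omega)=1/(9+j * omega)
F{f * g}=1/((4+j * omega)(9+j * omega))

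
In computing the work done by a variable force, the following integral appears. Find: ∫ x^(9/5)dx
Power rule: ∫ x^(9/5) dx=x^(14/5)/(14/5)+C

Answer: (5/14)·x^(14/5)+C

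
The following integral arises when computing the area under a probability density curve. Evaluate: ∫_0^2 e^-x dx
Antiderivative: -e^-x
Evaluate: -(e^-2 - 1)

Answer: (e^-2 - 1)/(-1)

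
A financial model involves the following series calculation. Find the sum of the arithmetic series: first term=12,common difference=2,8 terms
Last term: a_n=12+(8-1)·2=26
Sum=n(a_1+a_n)/2=8(12+26)/2=152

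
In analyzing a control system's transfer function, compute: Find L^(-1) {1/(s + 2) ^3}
L^(-1){1/(s-a)^n}=t^(n-1)·e^(at)/(n-1)!
Here a=-2, n=3: t^2·e^(-2t)/2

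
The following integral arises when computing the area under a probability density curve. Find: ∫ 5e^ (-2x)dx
Since d/dx[e^(-2x)] = -2e^(-2x), we get -5/2 e^(-2x)+C

Answer: (-5/2)e^(-2x)+C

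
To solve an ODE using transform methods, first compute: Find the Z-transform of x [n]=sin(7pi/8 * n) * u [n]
Z{sin(w0*n)*u[n]}=z*sin(w0)/(z^2-2z*cos(w0)+1)
With w0=7pi/8: X(z)=z*sin(7pi/8)/(z^2-2z*cos(7pi/8)+1)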